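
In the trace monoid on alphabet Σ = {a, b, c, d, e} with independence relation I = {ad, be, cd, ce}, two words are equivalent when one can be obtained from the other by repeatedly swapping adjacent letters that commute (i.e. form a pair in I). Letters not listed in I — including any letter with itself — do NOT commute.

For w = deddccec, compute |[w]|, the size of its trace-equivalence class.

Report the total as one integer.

56

drop 0:d onto floor
drop 1:e onto {0:d}
drop 2:d onto {1:e}
drop 3:d onto {2:d}
drop 4:c onto floor
drop 5:c onto {4:c}
drop 6:e onto {3:d}
drop 7:c onto {5:c}
ground layer = {0:d, 4:c}
drop-orders for the pieces not yet dropped (sum over which currently-grounded one goes next):
  1 to go: {6} 1  {7} 1
  2 to go: {3,6} 1  {5,7} 1  {6,7} 2
  3 to go: {2,3,6} 1  {3,6,7} 3  {4,5,7} 1  {5,6,7} 3
  4 to go: {1,2,3,6} 1  {2,3,6,7} 4  {3,5,6,7} 6  {4,5,6,7} 4
  5 to go: {0,1,2,3,6} 1  {1,2,3,6,7} 5  {2,3,5,6,7} 10  {3,4,5,6,7} 10
  6 to go: {0,1,2,3,6,7} 6  {1,2,3,5,6,7} 15  {2,3,4,5,6,7} 20
  if 0:d drops first: 35 orders
  if 4:c drops first: 21 orders
heap linearizations: 56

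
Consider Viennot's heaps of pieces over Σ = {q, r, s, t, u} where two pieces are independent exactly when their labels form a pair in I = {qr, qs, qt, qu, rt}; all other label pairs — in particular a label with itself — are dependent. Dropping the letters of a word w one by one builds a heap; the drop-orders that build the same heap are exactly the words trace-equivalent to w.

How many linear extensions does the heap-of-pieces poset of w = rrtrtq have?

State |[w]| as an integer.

60

piece 0:r — minimal
piece 1:r rests on {0:r}
piece 2:t — minimal
piece 3:r rests on {1:r}
piece 4:t rests on {2:t}
piece 5:q — minimal
minimal pieces: {0:r, 2:t, 5:q}
ways to finish when only these pieces remain (= sum over removing one remaining piece with nothing left below it):
  1 left: {3}→1  {4}→1  {5}→1
  2 left: {1,3}→1  {2,4}→1  {3,4}→2  {3,5}→2  {4,5}→2
  3 left: {0,1,3}→1  {1,3,4}→3  {1,3,5}→3  {2,3,4}→3  {2,4,5}→3  {3,4,5}→6
  4 left: {0,1,3,4}→4  {0,1,3,5}→4  {1,2,3,4}→6  {1,3,4,5}→12  {2,3,4,5}→12
  placing 0:r first → 30 extensions
  placing 2:t first → 20 extensions
  placing 5:q first → 10 extensions
total linear extensions = 60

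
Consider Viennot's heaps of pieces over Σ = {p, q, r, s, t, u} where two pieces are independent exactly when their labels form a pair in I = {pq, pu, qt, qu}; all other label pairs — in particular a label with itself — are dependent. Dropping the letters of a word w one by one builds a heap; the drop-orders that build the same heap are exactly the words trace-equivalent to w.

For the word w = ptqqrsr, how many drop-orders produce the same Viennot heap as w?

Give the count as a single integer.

6

#0=p has no predecessor
#1=t depends on [0:p]
#2=q has no predecessor
#3=q depends on [2:q]
#4=r depends on [1:t, 3:q]
#5=s depends on [4:r]
#6=r depends on [5:s]
sources: [0:p, 2:q]
N(rest) = Σ N(rest − s) over sources s of rest; N(one piece) = 1:
  size 1 → [6]=1
  size 2 → [5,6]=1
  size 3 → [4,5,6]=1
  size 4 → [1,4,5,6]=1  [3,4,5,6]=1
  size 5 → [0,1,4,5,6]=1  [1,3,4,5,6]=2  [2,3,4,5,6]=1
  first=0(p) contributes 3
  first=2(q) contributes 3
|[w]| = 6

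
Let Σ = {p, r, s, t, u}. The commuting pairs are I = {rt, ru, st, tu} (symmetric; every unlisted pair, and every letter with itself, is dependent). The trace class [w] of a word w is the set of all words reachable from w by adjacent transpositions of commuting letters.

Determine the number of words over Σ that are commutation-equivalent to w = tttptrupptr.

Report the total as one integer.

drop 0:t onto floor
drop 1:t onto {0:t}
drop 2:t onto {1:t}
drop 3:p onto {2:t}
drop 4:t onto {3:p}
drop 5:r onto {3:p}
drop 6:u onto {3:p}
drop 7:p onto {4:t, 5:r, 6:u}
drop 8:p onto {7:p}
drop 9:t onto {8:p}
drop 10:r onto {8:p}
ground layer = {0:t}
drop-orders for the pieces not yet dropped (sum over which currently-grounded one goes next):
  1 to go: {9} 1  {10} 1
  2 to go: {9,10} 2
  3 to go: {8,9,10} 2
  4 to go: {7,8,9,10} 2
  5 to go: {4,7,8,9,10} 2  {5,7,8,9,10} 2  {6,7,8,9,10} 2
  6 to go: {4,5,7,8,9,10} 4  {4,6,7,8,9,10} 4  {5,6,7,8,9,10} 4
  7 to go: {4,5,6,7,8,9,10} 12
  8 to go: {3,4,5,6,7,8,9,10} 12
  9 to go: {2,3,4,5,6,7,8,9,10} 12
  if 0:t drops first: 12 orders

12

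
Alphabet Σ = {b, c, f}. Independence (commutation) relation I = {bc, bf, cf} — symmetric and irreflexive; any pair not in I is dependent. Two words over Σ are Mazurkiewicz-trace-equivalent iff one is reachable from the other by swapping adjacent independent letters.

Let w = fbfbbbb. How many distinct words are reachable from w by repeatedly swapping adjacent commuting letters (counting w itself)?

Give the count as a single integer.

21

drop 0:f onto floor
drop 1:b onto floor
drop 2:f onto {0:f}
drop 3:b onto {1:b}
drop 4:b onto {3:b}
drop 5:b onto {4:b}
drop 6:b onto {5:b}
ground layer = {0:f, 1:b}
drop-orders for the pieces not yet dropped (sum over which currently-grounded one goes next):
  1 to go: {2} 1  {6} 1
  2 to go: {0,2} 1  {2,6} 2  {5,6} 1
  3 to go: {0,2,6} 3  {2,5,6} 3  {4,5,6} 1
  4 to go: {0,2,5,6} 6  {2,4,5,6} 4  {3,4,5,6} 1
  5 to go: {0,2,4,5,6} 10  {1,3,4,5,6} 1  {2,3,4,5,6} 5
  if 0:f drops first: 6 orders
  if 1:b drops first: 15 orders
heap linearizations: 21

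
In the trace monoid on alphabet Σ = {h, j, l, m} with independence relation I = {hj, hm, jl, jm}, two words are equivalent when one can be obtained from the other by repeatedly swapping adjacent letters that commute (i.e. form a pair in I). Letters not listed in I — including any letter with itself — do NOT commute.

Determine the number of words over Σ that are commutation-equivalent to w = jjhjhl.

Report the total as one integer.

20

#0=j has no predecessor
#1=j depends on [0:j]
#2=h has no predecessor
#3=j depends on [1:j]
#4=h depends on [2:h]
#5=l depends on [4:h]
sources: [0:j, 2:h]
N(rest) = Σ N(rest − s) over sources s of rest; N(one piece) = 1:
  size 1 → [3]=1  [5]=1
  size 2 → [1,3]=1  [3,5]=2  [4,5]=1
  size 3 → [0,1,3]=1  [1,3,5]=3  [2,4,5]=1  [3,4,5]=3
  size 4 → [0,1,3,5]=4  [1,3,4,5]=6  [2,3,4,5]=4
  first=0(j) contributes 10
  first=2(h) contributes 10
|[w]| = 20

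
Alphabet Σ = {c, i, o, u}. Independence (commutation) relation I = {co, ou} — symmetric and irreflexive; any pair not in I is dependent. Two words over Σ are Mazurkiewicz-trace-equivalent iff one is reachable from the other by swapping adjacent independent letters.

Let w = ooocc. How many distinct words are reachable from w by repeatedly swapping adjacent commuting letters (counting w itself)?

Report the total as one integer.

10

0(o) covers ∅
1(o) covers 0:o
2(o) covers 1:o
3(c) covers ∅
4(c) covers 3:c
floor of heap: 0:o, 3:c
completions by unplaced set U, small U first (add the entries for U minus each lowest piece of U):
  |U|=1: {2}:1  {4}:1
  |U|=2: {1,2}:1  {2,4}:2  {3,4}:1
  |U|=3: {0,1,2}:1  {1,2,4}:3  {2,3,4}:3
  start at 0(o): 6
  start at 3(c): 4
sum over floor = 10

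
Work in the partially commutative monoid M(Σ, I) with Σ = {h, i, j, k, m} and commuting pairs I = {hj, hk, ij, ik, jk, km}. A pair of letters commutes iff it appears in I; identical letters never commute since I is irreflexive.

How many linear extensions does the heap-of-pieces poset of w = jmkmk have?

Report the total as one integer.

10

piece 0:j — minimal
piece 1:m rests on {0:j}
piece 2:k — minimal
piece 3:m rests on {1:m}
piece 4:k rests on {2:k}
minimal pieces: {0:j, 2:k}
ways to finish when only these pieces remain (= sum over removing one remaining piece with nothing left below it):
  1 left: {3}→1  {4}→1
  2 left: {1,3}→1  {2,4}→1  {3,4}→2
  3 left: {0,1,3}→1  {1,3,4}→3  {2,3,4}→3
  placing 0:j first → 6 extensions
  placing 2:k first → 4 extensions
total linear extensions = 10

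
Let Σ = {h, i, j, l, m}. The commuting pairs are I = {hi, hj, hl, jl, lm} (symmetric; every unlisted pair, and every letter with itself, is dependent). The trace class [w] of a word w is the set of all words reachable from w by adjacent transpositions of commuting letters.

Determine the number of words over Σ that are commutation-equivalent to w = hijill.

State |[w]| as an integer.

drop 0:h onto floor
drop 1:i onto floor
drop 2:j onto {1:i}
drop 3:i onto {2:j}
drop 4:l onto {3:i}
drop 5:l onto {4:l}
ground layer = {0:h, 1:i}
drop-orders for the pieces not yet dropped (sum over which currently-grounded one goes next):
  1 to go: {0} 1  {5} 1
  2 to go: {0,5} 2  {4,5} 1
  3 to go: {0,4,5} 3  {3,4,5} 1
  4 to go: {0,3,4,5} 4  {2,3,4,5} 1
  if 0:h drops first: 1 orders
  if 1:i drops first: 5 orders
heap linearizations: 6

6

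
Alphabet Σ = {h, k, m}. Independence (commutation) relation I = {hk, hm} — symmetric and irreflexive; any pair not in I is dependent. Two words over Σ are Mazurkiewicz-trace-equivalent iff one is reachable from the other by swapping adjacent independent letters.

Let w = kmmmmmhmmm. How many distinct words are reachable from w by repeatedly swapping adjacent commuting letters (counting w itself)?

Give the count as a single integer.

#0=k has no predecessor
#1=m depends on [0:k]
#2=m depends on [1:m]
#3=m depends on [2:m]
#4=m depends on [3:m]
#5=m depends on [4:m]
#6=h has no predecessor
#7=m depends on [5:m]
#8=m depends on [7:m]
#9=m depends on [8:m]
sources: [0:k, 6:h]
N(rest) = Σ N(rest − s) over sources s of rest; N(one piece) = 1:
  size 1 → [6]=1  [9]=1
  size 2 → [6,9]=2  [8,9]=1
  size 3 → [6,8,9]=3  [7,8,9]=1
  size 4 → [5,7,8,9]=1  [6,7,8,9]=4
  size 5 → [4,5,7,8,9]=1  [5,6,7,8,9]=5
  size 6 → [3,4,5,7,8,9]=1  [4,5,6,7,8,9]=6
  size 7 → [2,3,4,5,7,8,9]=1  [3,4,5,6,7,8,9]=7
  size 8 → [1,2,3,4,5,7,8,9]=1  [2,3,4,5,6,7,8,9]=8
  first=0(k) contributes 9
  first=6(h) contributes 1
|[w]| = 10

10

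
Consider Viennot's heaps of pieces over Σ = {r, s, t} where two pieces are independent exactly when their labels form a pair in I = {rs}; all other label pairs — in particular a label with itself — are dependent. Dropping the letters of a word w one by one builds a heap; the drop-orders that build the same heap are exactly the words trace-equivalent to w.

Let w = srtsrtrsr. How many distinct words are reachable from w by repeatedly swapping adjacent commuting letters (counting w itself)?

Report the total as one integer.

piece 0:s — minimal
piece 1:r — minimal
piece 2:t rests on {0:s, 1:r}
piece 3:s rests on {2:t}
piece 4:r rests on {2:t}
piece 5:t rests on {3:s, 4:r}
piece 6:r rests on {5:t}
piece 7:s rests on {5:t}
piece 8:r rests on {6:r}
minimal pieces: {0:s, 1:r}
ways to finish when only these pieces remain (= sum over removing one remaining piece with nothing left below it):
  1 left: {7}→1  {8}→1
  2 left: {6,8}→1  {7,8}→2
  3 left: {6,7,8}→3
  4 left: {5,6,7,8}→3
  5 left: {3,5,6,7,8}→3  {4,5,6,7,8}→3
  6 left: {3,4,5,6,7,8}→6
  7 left: {2,3,4,5,6,7,8}→6
  placing 0:s first → 6 extensions
  placing 1:r first → 6 extensions
total linear extensions = 12

12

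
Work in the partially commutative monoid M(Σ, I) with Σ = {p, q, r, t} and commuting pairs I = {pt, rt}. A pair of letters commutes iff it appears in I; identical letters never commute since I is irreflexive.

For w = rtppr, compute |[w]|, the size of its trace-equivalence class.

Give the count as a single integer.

#0=r has no predecessor
#1=t has no predecessor
#2=p depends on [0:r]
#3=p depends on [2:p]
#4=r depends on [3:p]
sources: [0:r, 1:t]
N(rest) = Σ N(rest − s) over sources s of rest; N(one piece) = 1:
  size 1 → [1]=1  [4]=1
  size 2 → [1,4]=2  [3,4]=1
  size 3 → [1,3,4]=3  [2,3,4]=1
  first=0(r) contributes 4
  first=1(t) contributes 1
|[w]| = 5

5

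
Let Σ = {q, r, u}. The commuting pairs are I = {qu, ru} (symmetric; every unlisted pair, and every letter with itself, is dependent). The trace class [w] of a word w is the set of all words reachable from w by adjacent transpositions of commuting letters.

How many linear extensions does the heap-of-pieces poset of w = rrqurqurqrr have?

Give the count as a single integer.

55

drop 0:r onto floor
drop 1:r onto {0:r}
drop 2:q onto {1:r}
drop 3:u onto floor
drop 4:r onto {2:q}
drop 5:q onto {4:r}
drop 6:u onto {3:u}
drop 7:r onto {5:q}
drop 8:q onto {7:r}
drop 9:r onto {8:q}
drop 10:r onto {9:r}
ground layer = {0:r, 3:u}
drop-orders for the pieces not yet dropped (sum over which currently-grounded one goes next):
  1 to go: {6} 1  {10} 1
  2 to go: {3,6} 1  {6,10} 2  {9,10} 1
  3 to go: {3,6,10} 3  {6,9,10} 3  {8,9,10} 1
  4 to go: {3,6,9,10} 6  {6,8,9,10} 4  {7,8,9,10} 1
  5 to go: {3,6,8,9,10} 10  {5,7,8,9,10} 1  {6,7,8,9,10} 5
  6 to go: {3,6,7,8,9,10} 15  {4,5,7,8,9,10} 1  {5,6,7,8,9,10} 6
  7 to go: {2,4,5,7,8,9,10} 1  {3,5,6,7,8,9,10} 21  {4,5,6,7,8,9,10} 7
  8 to go: {1,2,4,5,7,8,9,10} 1  {2,4,5,6,7,8,9,10} 8  {3,4,5,6,7,8,9,10} 28
  9 to go: {0,1,2,4,5,7,8,9,10} 1  {1,2,4,5,6,7,8,9,10} 9  {2,3,4,5,6,7,8,9,10} 36
  if 0:r drops first: 45 orders
  if 3:u drops first: 10 orders
heap linearizations: 55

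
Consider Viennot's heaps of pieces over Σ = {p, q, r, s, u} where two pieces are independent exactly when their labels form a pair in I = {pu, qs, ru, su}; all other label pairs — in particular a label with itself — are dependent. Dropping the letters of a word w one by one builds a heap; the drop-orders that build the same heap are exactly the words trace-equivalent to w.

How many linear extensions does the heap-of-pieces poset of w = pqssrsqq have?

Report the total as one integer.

9

drop 0:p onto floor
drop 1:q onto {0:p}
drop 2:s onto {0:p}
drop 3:s onto {2:s}
drop 4:r onto {1:q, 3:s}
drop 5:s onto {4:r}
drop 6:q onto {4:r}
drop 7:q onto {6:q}
ground layer = {0:p}
drop-orders for the pieces not yet dropped (sum over which currently-grounded one goes next):
  1 to go: {5} 1  {7} 1
  2 to go: {5,7} 2  {6,7} 1
  3 to go: {5,6,7} 3
  4 to go: {4,5,6,7} 3
  5 to go: {1,4,5,6,7} 3  {3,4,5,6,7} 3
  6 to go: {1,3,4,5,6,7} 6  {2,3,4,5,6,7} 3
  if 0:p drops first: 9 orders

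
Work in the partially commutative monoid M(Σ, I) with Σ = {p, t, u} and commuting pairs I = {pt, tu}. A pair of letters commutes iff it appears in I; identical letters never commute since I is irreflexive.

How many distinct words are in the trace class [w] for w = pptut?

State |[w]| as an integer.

drop 0:p onto floor
drop 1:p onto {0:p}
drop 2:t onto floor
drop 3:u onto {1:p}
drop 4:t onto {2:t}
ground layer = {0:p, 2:t}
drop-orders for the pieces not yet dropped (sum over which currently-grounded one goes next):
  1 to go: {3} 1  {4} 1
  2 to go: {1,3} 1  {2,4} 1  {3,4} 2
  3 to go: {0,1,3} 1  {1,3,4} 3  {2,3,4} 3
  if 0:p drops first: 6 orders
  if 2:t drops first: 4 orders
heap linearizations: 10

10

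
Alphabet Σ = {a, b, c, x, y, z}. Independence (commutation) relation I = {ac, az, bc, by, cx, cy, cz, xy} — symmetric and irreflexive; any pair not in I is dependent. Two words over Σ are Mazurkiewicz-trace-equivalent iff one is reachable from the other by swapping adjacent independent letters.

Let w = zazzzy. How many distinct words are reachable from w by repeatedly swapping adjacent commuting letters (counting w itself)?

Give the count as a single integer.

0(z) covers ∅
1(a) covers ∅
2(z) covers 0:z
3(z) covers 2:z
4(z) covers 3:z
5(y) covers 1:a, 4:z
floor of heap: 0:z, 1:a
completions by unplaced set U, small U first (add the entries for U minus each lowest piece of U):
  |U|=1: {5}:1
  |U|=2: {1,5}:1  {4,5}:1
  |U|=3: {1,4,5}:2  {3,4,5}:1
  |U|=4: {1,3,4,5}:3  {2,3,4,5}:1
  start at 0(z): 4
  start at 1(a): 1
sum over floor = 5

5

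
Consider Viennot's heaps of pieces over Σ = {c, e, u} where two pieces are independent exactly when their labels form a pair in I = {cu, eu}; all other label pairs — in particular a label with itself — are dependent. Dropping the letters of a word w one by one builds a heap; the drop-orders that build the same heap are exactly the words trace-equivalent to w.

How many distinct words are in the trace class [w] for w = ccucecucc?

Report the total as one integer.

drop 0:c onto floor
drop 1:c onto {0:c}
drop 2:u onto floor
drop 3:c onto {1:c}
drop 4:e onto {3:c}
drop 5:c onto {4:e}
drop 6:u onto {2:u}
drop 7:c onto {5:c}
drop 8:c onto {7:c}
ground layer = {0:c, 2:u}
drop-orders for the pieces not yet dropped (sum over which currently-grounded one goes next):
  1 to go: {6} 1  {8} 1
  2 to go: {2,6} 1  {6,8} 2  {7,8} 1
  3 to go: {2,6,8} 3  {5,7,8} 1  {6,7,8} 3
  4 to go: {2,6,7,8} 6  {4,5,7,8} 1  {5,6,7,8} 4
  5 to go: {2,5,6,7,8} 10  {3,4,5,7,8} 1  {4,5,6,7,8} 5
  6 to go: {1,3,4,5,7,8} 1  {2,4,5,6,7,8} 15  {3,4,5,6,7,8} 6
  7 to go: {0,1,3,4,5,7,8} 1  {1,3,4,5,6,7,8} 7  {2,3,4,5,6,7,8} 21
  if 0:c drops first: 28 orders
  if 2:u drops first: 8 orders
heap linearizations: 36

36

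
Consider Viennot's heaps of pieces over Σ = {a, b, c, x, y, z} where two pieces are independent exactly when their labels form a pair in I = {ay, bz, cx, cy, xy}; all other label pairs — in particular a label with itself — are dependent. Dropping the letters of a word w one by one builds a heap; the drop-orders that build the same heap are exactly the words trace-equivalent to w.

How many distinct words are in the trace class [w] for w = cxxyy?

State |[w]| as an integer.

30

#0=c has no predecessor
#1=x has no predecessor
#2=x depends on [1:x]
#3=y has no predecessor
#4=y depends on [3:y]
sources: [0:c, 1:x, 3:y]
N(rest) = Σ N(rest − s) over sources s of rest; N(one piece) = 1:
  size 1 → [0]=1  [2]=1  [4]=1
  size 2 → [0,2]=2  [0,4]=2  [1,2]=1  [2,4]=2  [3,4]=1
  size 3 → [0,1,2]=3  [0,2,4]=6  [0,3,4]=3  [1,2,4]=3  [2,3,4]=3
  first=0(c) contributes 6
  first=1(x) contributes 12
  first=3(y) contributes 12
|[w]| = 30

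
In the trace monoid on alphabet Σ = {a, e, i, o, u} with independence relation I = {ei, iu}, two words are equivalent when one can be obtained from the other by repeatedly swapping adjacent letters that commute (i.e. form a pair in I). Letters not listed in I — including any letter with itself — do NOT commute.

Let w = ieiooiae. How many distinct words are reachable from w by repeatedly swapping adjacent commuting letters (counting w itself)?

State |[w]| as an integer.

3

0(i) covers ∅
1(e) covers ∅
2(i) covers 0:i
3(o) covers 1:e, 2:i
4(o) covers 3:o
5(i) covers 4:o
6(a) covers 5:i
7(e) covers 6:a
floor of heap: 0:i, 1:e
completions by unplaced set U, small U first (add the entries for U minus each lowest piece of U):
  |U|=1: {7}:1
  |U|=2: {6,7}:1
  |U|=3: {5,6,7}:1
  |U|=4: {4,5,6,7}:1
  |U|=5: {3,4,5,6,7}:1
  |U|=6: {1,3,4,5,6,7}:1  {2,3,4,5,6,7}:1
  start at 0(i): 2
  start at 1(e): 1
sum over floor = 3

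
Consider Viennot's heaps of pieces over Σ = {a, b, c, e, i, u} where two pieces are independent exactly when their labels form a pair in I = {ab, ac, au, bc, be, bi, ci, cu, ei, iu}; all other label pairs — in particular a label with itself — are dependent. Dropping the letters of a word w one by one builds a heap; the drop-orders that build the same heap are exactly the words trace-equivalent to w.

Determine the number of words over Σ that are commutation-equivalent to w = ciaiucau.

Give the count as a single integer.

420

drop 0:c onto floor
drop 1:i onto floor
drop 2:a onto {1:i}
drop 3:i onto {2:a}
drop 4:u onto floor
drop 5:c onto {0:c}
drop 6:a onto {3:i}
drop 7:u onto {4:u}
ground layer = {0:c, 1:i, 4:u}
drop-orders for the pieces not yet dropped (sum over which currently-grounded one goes next):
  1 to go: {5} 1  {6} 1  {7} 1
  2 to go: {0,5} 1  {3,6} 1  {4,7} 1  {5,6} 2  {5,7} 2  {6,7} 2
  3 to go: {0,5,6} 3  {0,5,7} 3  {2,3,6} 1  {3,5,6} 3  {3,6,7} 3  {4,5,7} 3  {4,6,7} 3  {5,6,7} 6
  4 to go: {0,3,5,6} 6  {0,4,5,7} 6  {0,5,6,7} 12  {1,2,3,6} 1  {2,3,5,6} 4  {2,3,6,7} 4  {3,4,6,7} 6  {3,5,6,7} 12  {4,5,6,7} 12
  5 to go: {0,2,3,5,6} 10  {0,3,5,6,7} 30  {0,4,5,6,7} 30  {1,2,3,5,6} 5  {1,2,3,6,7} 5  {2,3,4,6,7} 10  {2,3,5,6,7} 20  {3,4,5,6,7} 30
  6 to go: {0,1,2,3,5,6} 15  {0,2,3,5,6,7} 60  {0,3,4,5,6,7} 90  {1,2,3,4,6,7} 15  {1,2,3,5,6,7} 30  {2,3,4,5,6,7} 60
  if 0:c drops first: 105 orders
  if 1:i drops first: 210 orders
  if 4:u drops first: 105 orders
heap linearizations: 420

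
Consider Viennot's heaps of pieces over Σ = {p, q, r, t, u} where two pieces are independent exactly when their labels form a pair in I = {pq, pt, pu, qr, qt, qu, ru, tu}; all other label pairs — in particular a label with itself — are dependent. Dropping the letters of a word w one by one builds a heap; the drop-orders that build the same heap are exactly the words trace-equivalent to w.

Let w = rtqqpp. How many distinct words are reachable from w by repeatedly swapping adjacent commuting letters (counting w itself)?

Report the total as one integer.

45

#0=r has no predecessor
#1=t depends on [0:r]
#2=q has no predecessor
#3=q depends on [2:q]
#4=p depends on [0:r]
#5=p depends on [4:p]
sources: [0:r, 2:q]
N(rest) = Σ N(rest − s) over sources s of rest; N(one piece) = 1:
  size 1 → [1]=1  [3]=1  [5]=1
  size 2 → [1,3]=2  [1,5]=2  [2,3]=1  [3,5]=2  [4,5]=1
  size 3 → [1,2,3]=3  [1,3,5]=6  [1,4,5]=3  [2,3,5]=3  [3,4,5]=3
  size 4 → [0,1,4,5]=3  [1,2,3,5]=12  [1,3,4,5]=12  [2,3,4,5]=6
  first=0(r) contributes 30
  first=2(q) contributes 15
|[w]| = 45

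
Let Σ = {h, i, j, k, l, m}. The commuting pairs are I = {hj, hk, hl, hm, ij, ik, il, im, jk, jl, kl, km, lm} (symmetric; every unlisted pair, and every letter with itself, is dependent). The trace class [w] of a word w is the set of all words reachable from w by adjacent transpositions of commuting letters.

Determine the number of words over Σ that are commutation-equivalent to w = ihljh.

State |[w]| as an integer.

20

drop 0:i onto floor
drop 1:h onto {0:i}
drop 2:l onto floor
drop 3:j onto floor
drop 4:h onto {1:h}
ground layer = {0:i, 2:l, 3:j}
drop-orders for the pieces not yet dropped (sum over which currently-grounded one goes next):
  1 to go: {2} 1  {3} 1  {4} 1
  2 to go: {1,4} 1  {2,3} 2  {2,4} 2  {3,4} 2
  3 to go: {0,1,4} 1  {1,2,4} 3  {1,3,4} 3  {2,3,4} 6
  if 0:i drops first: 12 orders
  if 2:l drops first: 4 orders
  if 3:j drops first: 4 orders
heap linearizations: 20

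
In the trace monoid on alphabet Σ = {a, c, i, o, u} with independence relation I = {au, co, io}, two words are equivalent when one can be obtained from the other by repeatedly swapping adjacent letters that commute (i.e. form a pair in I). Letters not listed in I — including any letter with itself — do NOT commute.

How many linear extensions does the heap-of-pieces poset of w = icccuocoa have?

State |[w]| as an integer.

3

piece 0:i — minimal
piece 1:c rests on {0:i}
piece 2:c rests on {1:c}
piece 3:c rests on {2:c}
piece 4:u rests on {3:c}
piece 5:o rests on {4:u}
piece 6:c rests on {4:u}
piece 7:o rests on {5:o}
piece 8:a rests on {6:c, 7:o}
minimal pieces: {0:i}
ways to finish when only these pieces remain (= sum over removing one remaining piece with nothing left below it):
  1 left: {8}→1
  2 left: {6,8}→1  {7,8}→1
  3 left: {5,7,8}→1  {6,7,8}→2
  4 left: {5,6,7,8}→3
  5 left: {4,5,6,7,8}→3
  6 left: {3,4,5,6,7,8}→3
  7 left: {2,3,4,5,6,7,8}→3
  placing 0:i first → 3 extensions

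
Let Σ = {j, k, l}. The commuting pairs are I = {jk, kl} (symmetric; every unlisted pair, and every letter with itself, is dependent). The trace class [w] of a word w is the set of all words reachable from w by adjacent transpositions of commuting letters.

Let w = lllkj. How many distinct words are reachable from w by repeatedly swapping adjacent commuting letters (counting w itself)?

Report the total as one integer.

0(l) covers ∅
1(l) covers 0:l
2(l) covers 1:l
3(k) covers ∅
4(j) covers 2:l
floor of heap: 0:l, 3:k
completions by unplaced set U, small U first (add the entries for U minus each lowest piece of U):
  |U|=1: {3}:1  {4}:1
  |U|=2: {2,4}:1  {3,4}:2
  |U|=3: {1,2,4}:1  {2,3,4}:3
  start at 0(l): 4
  start at 3(k): 1
sum over floor = 5

5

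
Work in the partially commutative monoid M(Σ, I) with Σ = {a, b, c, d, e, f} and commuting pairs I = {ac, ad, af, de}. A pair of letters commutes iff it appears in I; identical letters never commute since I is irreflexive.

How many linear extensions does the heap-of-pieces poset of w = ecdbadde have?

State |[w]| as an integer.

6

drop 0:e onto floor
drop 1:c onto {0:e}
drop 2:d onto {1:c}
drop 3:b onto {2:d}
drop 4:a onto {3:b}
drop 5:d onto {3:b}
drop 6:d onto {5:d}
drop 7:e onto {4:a}
ground layer = {0:e}
drop-orders for the pieces not yet dropped (sum over which currently-grounded one goes next):
  1 to go: {6} 1  {7} 1
  2 to go: {4,7} 1  {5,6} 1  {6,7} 2
  3 to go: {4,6,7} 3  {5,6,7} 3
  4 to go: {4,5,6,7} 6
  5 to go: {3,4,5,6,7} 6
  6 to go: {2,3,4,5,6,7} 6
  if 0:e drops first: 6 orders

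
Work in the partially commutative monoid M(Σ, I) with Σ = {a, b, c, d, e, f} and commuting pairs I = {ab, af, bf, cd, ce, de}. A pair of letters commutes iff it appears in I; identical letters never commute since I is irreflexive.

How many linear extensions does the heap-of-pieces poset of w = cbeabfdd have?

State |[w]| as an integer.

6

0(c) covers ∅
1(b) covers 0:c
2(e) covers 1:b
3(a) covers 2:e
4(b) covers 2:e
5(f) covers 2:e
6(d) covers 3:a, 4:b, 5:f
7(d) covers 6:d
floor of heap: 0:c
completions by unplaced set U, small U first (add the entries for U minus each lowest piece of U):
  |U|=1: {7}:1
  |U|=2: {6,7}:1
  |U|=3: {3,6,7}:1  {4,6,7}:1  {5,6,7}:1
  |U|=4: {3,4,6,7}:2  {3,5,6,7}:2  {4,5,6,7}:2
  |U|=5: {3,4,5,6,7}:6
  |U|=6: {2,3,4,5,6,7}:6
  start at 0(c): 6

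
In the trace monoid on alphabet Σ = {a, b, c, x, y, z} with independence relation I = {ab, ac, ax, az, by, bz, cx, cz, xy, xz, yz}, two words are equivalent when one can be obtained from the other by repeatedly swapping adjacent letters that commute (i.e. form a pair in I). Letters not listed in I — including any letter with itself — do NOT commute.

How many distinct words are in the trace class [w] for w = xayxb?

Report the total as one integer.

10

piece 0:x — minimal
piece 1:a — minimal
piece 2:y rests on {1:a}
piece 3:x rests on {0:x}
piece 4:b rests on {3:x}
minimal pieces: {0:x, 1:a}
ways to finish when only these pieces remain (= sum over removing one remaining piece with nothing left below it):
  1 left: {2}→1  {4}→1
  2 left: {1,2}→1  {2,4}→2  {3,4}→1
  3 left: {0,3,4}→1  {1,2,4}→3  {2,3,4}→3
  placing 0:x first → 6 extensions
  placing 1:a first → 4 extensions
total linear extensions = 10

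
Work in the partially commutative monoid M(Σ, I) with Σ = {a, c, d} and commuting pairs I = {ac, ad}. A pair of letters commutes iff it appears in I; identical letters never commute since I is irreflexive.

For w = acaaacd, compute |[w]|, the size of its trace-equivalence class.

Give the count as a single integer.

35

#0=a has no predecessor
#1=c has no predecessor
#2=a depends on [0:a]
#3=a depends on [2:a]
#4=a depends on [3:a]
#5=c depends on [1:c]
#6=d depends on [5:c]
sources: [0:a, 1:c]
N(rest) = Σ N(rest − s) over sources s of rest; N(one piece) = 1:
  size 1 → [4]=1  [6]=1
  size 2 → [3,4]=1  [4,6]=2  [5,6]=1
  size 3 → [1,5,6]=1  [2,3,4]=1  [3,4,6]=3  [4,5,6]=3
  size 4 → [0,2,3,4]=1  [1,4,5,6]=4  [2,3,4,6]=4  [3,4,5,6]=6
  size 5 → [0,2,3,4,6]=5  [1,3,4,5,6]=10  [2,3,4,5,6]=10
  first=0(a) contributes 20
  first=1(c) contributes 15
|[w]| = 35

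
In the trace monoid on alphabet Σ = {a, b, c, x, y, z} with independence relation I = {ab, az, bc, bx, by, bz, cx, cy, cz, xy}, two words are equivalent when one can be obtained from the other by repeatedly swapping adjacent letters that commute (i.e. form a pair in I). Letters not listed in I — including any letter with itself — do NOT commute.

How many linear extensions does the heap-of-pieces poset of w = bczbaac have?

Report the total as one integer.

105

#0=b has no predecessor
#1=c has no predecessor
#2=z has no predecessor
#3=b depends on [0:b]
#4=a depends on [1:c]
#5=a depends on [4:a]
#6=c depends on [5:a]
sources: [0:b, 1:c, 2:z]
N(rest) = Σ N(rest − s) over sources s of rest; N(one piece) = 1:
  size 1 → [2]=1  [3]=1  [6]=1
  size 2 → [0,3]=1  [2,3]=2  [2,6]=2  [3,6]=2  [5,6]=1
  size 3 → [0,2,3]=3  [0,3,6]=3  [2,3,6]=6  [2,5,6]=3  [3,5,6]=3  [4,5,6]=1
  size 4 → [0,2,3,6]=12  [0,3,5,6]=6  [1,4,5,6]=1  [2,3,5,6]=12  [2,4,5,6]=4  [3,4,5,6]=4
  size 5 → [0,2,3,5,6]=30  [0,3,4,5,6]=10  [1,2,4,5,6]=5  [1,3,4,5,6]=5  [2,3,4,5,6]=20
  first=0(b) contributes 30
  first=1(c) contributes 60
  first=2(z) contributes 15
|[w]| = 105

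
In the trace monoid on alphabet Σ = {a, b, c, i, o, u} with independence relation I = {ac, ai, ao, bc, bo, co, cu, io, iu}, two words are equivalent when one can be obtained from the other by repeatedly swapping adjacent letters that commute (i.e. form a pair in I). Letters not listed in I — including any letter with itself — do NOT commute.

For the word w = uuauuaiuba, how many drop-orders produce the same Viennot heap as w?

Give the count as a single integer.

drop 0:u onto floor
drop 1:u onto {0:u}
drop 2:a onto {1:u}
drop 3:u onto {2:a}
drop 4:u onto {3:u}
drop 5:a onto {4:u}
drop 6:i onto floor
drop 7:u onto {5:a}
drop 8:b onto {6:i, 7:u}
drop 9:a onto {8:b}
ground layer = {0:u, 6:i}
drop-orders for the pieces not yet dropped (sum over which currently-grounded one goes next):
  1 to go: {9} 1
  2 to go: {8,9} 1
  3 to go: {6,8,9} 1  {7,8,9} 1
  4 to go: {5,7,8,9} 1  {6,7,8,9} 2
  5 to go: {4,5,7,8,9} 1  {5,6,7,8,9} 3
  6 to go: {3,4,5,7,8,9} 1  {4,5,6,7,8,9} 4
  7 to go: {2,3,4,5,7,8,9} 1  {3,4,5,6,7,8,9} 5
  8 to go: {1,2,3,4,5,7,8,9} 1  {2,3,4,5,6,7,8,9} 6
  if 0:u drops first: 7 orders
  if 6:i drops first: 1 orders
heap linearizations: 8

8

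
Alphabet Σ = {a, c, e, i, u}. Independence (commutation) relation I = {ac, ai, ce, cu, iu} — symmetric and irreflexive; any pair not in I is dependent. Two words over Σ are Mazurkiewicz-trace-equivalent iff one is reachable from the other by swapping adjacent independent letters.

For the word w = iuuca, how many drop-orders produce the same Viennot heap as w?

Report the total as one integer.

10

piece 0:i — minimal
piece 1:u — minimal
piece 2:u rests on {1:u}
piece 3:c rests on {0:i}
piece 4:a rests on {2:u}
minimal pieces: {0:i, 1:u}
ways to finish when only these pieces remain (= sum over removing one remaining piece with nothing left below it):
  1 left: {3}→1  {4}→1
  2 left: {0,3}→1  {2,4}→1  {3,4}→2
  3 left: {0,3,4}→3  {1,2,4}→1  {2,3,4}→3
  placing 0:i first → 4 extensions
  placing 1:u first → 6 extensions
total linear extensions = 10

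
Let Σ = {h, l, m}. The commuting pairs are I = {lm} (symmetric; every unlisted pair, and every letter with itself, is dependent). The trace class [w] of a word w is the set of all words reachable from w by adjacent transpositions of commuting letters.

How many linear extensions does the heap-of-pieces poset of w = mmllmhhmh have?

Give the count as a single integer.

10

drop 0:m onto floor
drop 1:m onto {0:m}
drop 2:l onto floor
drop 3:l onto {2:l}
drop 4:m onto {1:m}
drop 5:h onto {3:l, 4:m}
drop 6:h onto {5:h}
drop 7:m onto {6:h}
drop 8:h onto {7:m}
ground layer = {0:m, 2:l}
drop-orders for the pieces not yet dropped (sum over which currently-grounded one goes next):
  1 to go: {8} 1
  2 to go: {7,8} 1
  3 to go: {6,7,8} 1
  4 to go: {5,6,7,8} 1
  5 to go: {3,5,6,7,8} 1  {4,5,6,7,8} 1
  6 to go: {1,4,5,6,7,8} 1  {2,3,5,6,7,8} 1  {3,4,5,6,7,8} 2
  7 to go: {0,1,4,5,6,7,8} 1  {1,3,4,5,6,7,8} 3  {2,3,4,5,6,7,8} 3
  if 0:m drops first: 6 orders
  if 2:l drops first: 4 orders
heap linearizations: 10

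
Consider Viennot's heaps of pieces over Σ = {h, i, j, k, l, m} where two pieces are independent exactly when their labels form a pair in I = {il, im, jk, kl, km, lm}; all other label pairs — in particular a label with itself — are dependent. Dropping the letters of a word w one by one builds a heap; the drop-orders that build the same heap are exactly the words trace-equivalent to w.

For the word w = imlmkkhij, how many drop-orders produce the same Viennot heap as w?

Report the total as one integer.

60

0(i) covers ∅
1(m) covers ∅
2(l) covers ∅
3(m) covers 1:m
4(k) covers 0:i
5(k) covers 4:k
6(h) covers 2:l, 3:m, 5:k
7(i) covers 6:h
8(j) covers 7:i
floor of heap: 0:i, 1:m, 2:l
completions by unplaced set U, small U first (add the entries for U minus each lowest piece of U):
  |U|=1: {8}:1
  |U|=2: {7,8}:1
  |U|=3: {6,7,8}:1
  |U|=4: {2,6,7,8}:1  {3,6,7,8}:1  {5,6,7,8}:1
  |U|=5: {1,3,6,7,8}:1  {2,3,6,7,8}:2  {2,5,6,7,8}:2  {3,5,6,7,8}:2  {4,5,6,7,8}:1
  |U|=6: {0,4,5,6,7,8}:1  {1,2,3,6,7,8}:3  {1,3,5,6,7,8}:3  {2,3,5,6,7,8}:6  {2,4,5,6,7,8}:3  {3,4,5,6,7,8}:3
  |U|=7: {0,2,4,5,6,7,8}:4  {0,3,4,5,6,7,8}:4  {1,2,3,5,6,7,8}:12  {1,3,4,5,6,7,8}:6  {2,3,4,5,6,7,8}:12
  start at 0(i): 30
  start at 1(m): 20
  start at 2(l): 10
sum over floor = 60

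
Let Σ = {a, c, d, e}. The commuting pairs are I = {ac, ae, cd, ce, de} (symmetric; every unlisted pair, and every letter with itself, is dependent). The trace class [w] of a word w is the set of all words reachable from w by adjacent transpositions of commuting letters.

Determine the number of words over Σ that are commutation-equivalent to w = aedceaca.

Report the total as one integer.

0(a) covers ∅
1(e) covers ∅
2(d) covers 0:a
3(c) covers ∅
4(e) covers 1:e
5(a) covers 2:d
6(c) covers 3:c
7(a) covers 5:a
floor of heap: 0:a, 1:e, 3:c
completions by unplaced set U, small U first (add the entries for U minus each lowest piece of U):
  |U|=1: {4}:1  {6}:1  {7}:1
  |U|=2: {1,4}:1  {3,6}:1  {4,6}:2  {4,7}:2  {5,7}:1  {6,7}:2
  |U|=3: {1,4,6}:3  {1,4,7}:3  {2,5,7}:1  {3,4,6}:3  {3,6,7}:3  {4,5,7}:3  {4,6,7}:6  {5,6,7}:3
  |U|=4: {0,2,5,7}:1  {1,3,4,6}:6  {1,4,5,7}:6  {1,4,6,7}:12  {2,4,5,7}:4  {2,5,6,7}:4  {3,4,6,7}:12  {3,5,6,7}:6  {4,5,6,7}:12
  |U|=5: {0,2,4,5,7}:5  {0,2,5,6,7}:5  {1,2,4,5,7}:10  {1,3,4,6,7}:30  {1,4,5,6,7}:30  {2,3,5,6,7}:10  {2,4,5,6,7}:20  {3,4,5,6,7}:30
  |U|=6: {0,1,2,4,5,7}:15  {0,2,3,5,6,7}:15  {0,2,4,5,6,7}:30  {1,2,4,5,6,7}:60  {1,3,4,5,6,7}:90  {2,3,4,5,6,7}:60
  start at 0(a): 210
  start at 1(e): 105
  start at 3(c): 105
sum over floor = 420

420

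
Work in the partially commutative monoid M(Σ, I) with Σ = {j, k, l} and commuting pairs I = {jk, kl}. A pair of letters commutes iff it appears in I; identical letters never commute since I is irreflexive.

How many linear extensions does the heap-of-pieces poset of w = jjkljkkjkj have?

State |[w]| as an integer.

0(j) covers ∅
1(j) covers 0:j
2(k) covers ∅
3(l) covers 1:j
4(j) covers 3:l
5(k) covers 2:k
6(k) covers 5:k
7(j) covers 4:j
8(k) covers 6:k
9(j) covers 7:j
floor of heap: 0:j, 2:k
completions by unplaced set U, small U first (add the entries for U minus each lowest piece of U):
  |U|=1: {8}:1  {9}:1
  |U|=2: {6,8}:1  {7,9}:1  {8,9}:2
  |U|=3: {4,7,9}:1  {5,6,8}:1  {6,8,9}:3  {7,8,9}:3
  |U|=4: {2,5,6,8}:1  {3,4,7,9}:1  {4,7,8,9}:4  {5,6,8,9}:4  {6,7,8,9}:6
  |U|=5: {1,3,4,7,9}:1  {2,5,6,8,9}:5  {3,4,7,8,9}:5  {4,6,7,8,9}:10  {5,6,7,8,9}:10
  |U|=6: {0,1,3,4,7,9}:1  {1,3,4,7,8,9}:6  {2,5,6,7,8,9}:15  {3,4,6,7,8,9}:15  {4,5,6,7,8,9}:20
  |U|=7: {0,1,3,4,7,8,9}:7  {1,3,4,6,7,8,9}:21  {2,4,5,6,7,8,9}:35  {3,4,5,6,7,8,9}:35
  |U|=8: {0,1,3,4,6,7,8,9}:28  {1,3,4,5,6,7,8,9}:56  {2,3,4,5,6,7,8,9}:70
  start at 0(j): 126
  start at 2(k): 84
sum over floor = 210

210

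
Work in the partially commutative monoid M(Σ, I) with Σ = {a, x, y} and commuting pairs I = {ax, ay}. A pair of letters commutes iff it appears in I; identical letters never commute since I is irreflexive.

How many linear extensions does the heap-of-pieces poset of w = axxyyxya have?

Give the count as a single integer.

28

piece 0:a — minimal
piece 1:x — minimal
piece 2:x rests on {1:x}
piece 3:y rests on {2:x}
piece 4:y rests on {3:y}
piece 5:x rests on {4:y}
piece 6:y rests on {5:x}
piece 7:a rests on {0:a}
minimal pieces: {0:a, 1:x}
ways to finish when only these pieces remain (= sum over removing one remaining piece with nothing left below it):
  1 left: {6}→1  {7}→1
  2 left: {0,7}→1  {5,6}→1  {6,7}→2
  3 left: {0,6,7}→3  {4,5,6}→1  {5,6,7}→3
  4 left: {0,5,6,7}→6  {3,4,5,6}→1  {4,5,6,7}→4
  5 left: {0,4,5,6,7}→10  {2,3,4,5,6}→1  {3,4,5,6,7}→5
  6 left: {0,3,4,5,6,7}→15  {1,2,3,4,5,6}→1  {2,3,4,5,6,7}→6
  placing 0:a first → 7 extensions
  placing 1:x first → 21 extensions
total linear extensions = 28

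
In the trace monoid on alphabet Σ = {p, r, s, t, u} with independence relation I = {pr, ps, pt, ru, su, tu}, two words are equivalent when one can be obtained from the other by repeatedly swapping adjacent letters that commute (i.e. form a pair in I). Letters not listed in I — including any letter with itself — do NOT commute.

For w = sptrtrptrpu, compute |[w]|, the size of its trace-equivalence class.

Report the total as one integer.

#0=s has no predecessor
#1=p has no predecessor
#2=t depends on [0:s]
#3=r depends on [2:t]
#4=t depends on [3:r]
#5=r depends on [4:t]
#6=p depends on [1:p]
#7=t depends on [5:r]
#8=r depends on [7:t]
#9=p depends on [6:p]
#10=u depends on [9:p]
sources: [0:s, 1:p]
N(rest) = Σ N(rest − s) over sources s of rest; N(one piece) = 1:
  size 1 → [8]=1  [10]=1
  size 2 → [7,8]=1  [8,10]=2  [9,10]=1
  size 3 → [5,7,8]=1  [6,9,10]=1  [7,8,10]=3  [8,9,10]=3
  size 4 → [1,6,9,10]=1  [4,5,7,8]=1  [5,7,8,10]=4  [6,8,9,10]=4  [7,8,9,10]=6
  size 5 → [1,6,8,9,10]=5  [3,4,5,7,8]=1  [4,5,7,8,10]=5  [5,7,8,9,10]=10  [6,7,8,9,10]=10
  size 6 → [1,6,7,8,9,10]=15  [2,3,4,5,7,8]=1  [3,4,5,7,8,10]=6  [4,5,7,8,9,10]=15  [5,6,7,8,9,10]=20
  size 7 → [0,2,3,4,5,7,8]=1  [1,5,6,7,8,9,10]=35  [2,3,4,5,7,8,10]=7  [3,4,5,7,8,9,10]=21  [4,5,6,7,8,9,10]=35
  size 8 → [0,2,3,4,5,7,8,10]=8  [1,4,5,6,7,8,9,10]=70  [2,3,4,5,7,8,9,10]=28  [3,4,5,6,7,8,9,10]=56
  size 9 → [0,2,3,4,5,7,8,9,10]=36  [1,3,4,5,6,7,8,9,10]=126  [2,3,4,5,6,7,8,9,10]=84
  first=0(s) contributes 210
  first=1(p) contributes 120
|[w]| = 330

330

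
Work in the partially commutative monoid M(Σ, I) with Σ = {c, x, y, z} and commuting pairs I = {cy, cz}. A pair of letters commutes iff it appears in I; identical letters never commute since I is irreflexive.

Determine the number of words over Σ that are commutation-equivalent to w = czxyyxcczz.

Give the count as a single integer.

12

#0=c has no predecessor
#1=z has no predecessor
#2=x depends on [0:c, 1:z]
#3=y depends on [2:x]
#4=y depends on [3:y]
#5=x depends on [4:y]
#6=c depends on [5:x]
#7=c depends on [6:c]
#8=z depends on [5:x]
#9=z depends on [8:z]
sources: [0:c, 1:z]
N(rest) = Σ N(rest − s) over sources s of rest; N(one piece) = 1:
  size 1 → [7]=1  [9]=1
  size 2 → [6,7]=1  [7,9]=2  [8,9]=1
  size 3 → [6,7,9]=3  [7,8,9]=3
  size 4 → [6,7,8,9]=6
  size 5 → [5,6,7,8,9]=6
  size 6 → [4,5,6,7,8,9]=6
  size 7 → [3,4,5,6,7,8,9]=6
  size 8 → [2,3,4,5,6,7,8,9]=6
  first=0(c) contributes 6
  first=1(z) contributes 6
|[w]| = 12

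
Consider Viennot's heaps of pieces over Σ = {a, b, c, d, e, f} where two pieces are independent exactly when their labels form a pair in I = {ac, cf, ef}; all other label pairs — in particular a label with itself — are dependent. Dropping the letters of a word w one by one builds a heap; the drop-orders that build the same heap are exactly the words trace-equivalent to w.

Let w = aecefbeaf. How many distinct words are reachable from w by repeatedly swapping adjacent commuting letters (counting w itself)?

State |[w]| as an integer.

4

piece 0:a — minimal
piece 1:e rests on {0:a}
piece 2:c rests on {1:e}
piece 3:e rests on {2:c}
piece 4:f rests on {0:a}
piece 5:b rests on {3:e, 4:f}
piece 6:e rests on {5:b}
piece 7:a rests on {6:e}
piece 8:f rests on {7:a}
minimal pieces: {0:a}
ways to finish when only these pieces remain (= sum over removing one remaining piece with nothing left below it):
  1 left: {8}→1
  2 left: {7,8}→1
  3 left: {6,7,8}→1
  4 left: {5,6,7,8}→1
  5 left: {3,5,6,7,8}→1  {4,5,6,7,8}→1
  6 left: {2,3,5,6,7,8}→1  {3,4,5,6,7,8}→2
  7 left: {1,2,3,5,6,7,8}→1  {2,3,4,5,6,7,8}→3
  placing 0:a first → 4 extensions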